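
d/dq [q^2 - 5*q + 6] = 2*q - 5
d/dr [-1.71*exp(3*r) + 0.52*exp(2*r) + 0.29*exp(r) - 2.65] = (-5.13*exp(2*r) + 1.04*exp(r) + 0.29)*exp(r)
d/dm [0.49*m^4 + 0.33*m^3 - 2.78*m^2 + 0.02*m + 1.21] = 1.96*m^3 + 0.99*m^2 - 5.56*m + 0.02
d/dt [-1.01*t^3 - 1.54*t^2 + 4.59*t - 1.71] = -3.03*t^2 - 3.08*t + 4.59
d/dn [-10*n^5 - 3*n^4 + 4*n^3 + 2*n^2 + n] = -50*n^4 - 12*n^3 + 12*n^2 + 4*n + 1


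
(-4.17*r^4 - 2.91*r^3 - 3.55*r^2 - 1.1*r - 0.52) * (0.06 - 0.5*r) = 2.085*r^5 + 1.2048*r^4 + 1.6004*r^3 + 0.337*r^2 + 0.194*r - 0.0312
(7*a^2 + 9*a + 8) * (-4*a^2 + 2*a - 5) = -28*a^4 - 22*a^3 - 49*a^2 - 29*a - 40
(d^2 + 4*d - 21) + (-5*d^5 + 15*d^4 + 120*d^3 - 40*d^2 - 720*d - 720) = -5*d^5 + 15*d^4 + 120*d^3 - 39*d^2 - 716*d - 741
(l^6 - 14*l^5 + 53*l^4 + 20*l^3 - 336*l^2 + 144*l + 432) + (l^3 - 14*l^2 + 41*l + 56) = l^6 - 14*l^5 + 53*l^4 + 21*l^3 - 350*l^2 + 185*l + 488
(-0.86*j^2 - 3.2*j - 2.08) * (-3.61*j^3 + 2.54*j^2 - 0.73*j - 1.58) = 3.1046*j^5 + 9.3676*j^4 + 0.00859999999999983*j^3 - 1.5884*j^2 + 6.5744*j + 3.2864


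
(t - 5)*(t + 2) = t^2 - 3*t - 10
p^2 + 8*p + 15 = (p + 3)*(p + 5)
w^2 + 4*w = w*(w + 4)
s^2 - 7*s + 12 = (s - 4)*(s - 3)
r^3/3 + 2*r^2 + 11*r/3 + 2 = (r/3 + 1)*(r + 1)*(r + 2)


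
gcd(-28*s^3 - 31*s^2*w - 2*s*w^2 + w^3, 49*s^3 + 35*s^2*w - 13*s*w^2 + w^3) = 7*s^2 + 6*s*w - w^2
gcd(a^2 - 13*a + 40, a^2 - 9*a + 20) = a - 5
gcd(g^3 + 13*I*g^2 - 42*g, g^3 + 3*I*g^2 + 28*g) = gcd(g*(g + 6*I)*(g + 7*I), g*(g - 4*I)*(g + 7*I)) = g^2 + 7*I*g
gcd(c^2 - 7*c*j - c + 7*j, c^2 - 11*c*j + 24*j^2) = 1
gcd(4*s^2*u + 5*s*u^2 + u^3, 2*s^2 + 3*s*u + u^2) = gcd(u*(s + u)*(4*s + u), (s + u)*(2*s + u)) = s + u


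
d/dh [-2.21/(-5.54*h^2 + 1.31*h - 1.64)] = (2.8951 - 24.4868*h)/(5.54*h^2 - 1.31*h + 1.64)^2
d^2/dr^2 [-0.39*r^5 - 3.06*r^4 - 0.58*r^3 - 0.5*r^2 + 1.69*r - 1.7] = -7.8*r^3 - 36.72*r^2 - 3.48*r - 1.0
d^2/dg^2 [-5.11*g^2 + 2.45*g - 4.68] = -10.2200000000000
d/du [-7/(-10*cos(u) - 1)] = 70*sin(u)/(10*cos(u) + 1)^2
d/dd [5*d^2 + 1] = 10*d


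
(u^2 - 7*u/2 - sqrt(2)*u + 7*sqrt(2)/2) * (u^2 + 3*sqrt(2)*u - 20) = u^4 - 7*u^3/2 + 2*sqrt(2)*u^3 - 26*u^2 - 7*sqrt(2)*u^2 + 20*sqrt(2)*u + 91*u - 70*sqrt(2)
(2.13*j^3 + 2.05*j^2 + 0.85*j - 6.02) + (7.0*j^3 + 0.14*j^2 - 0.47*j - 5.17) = 9.13*j^3 + 2.19*j^2 + 0.38*j - 11.19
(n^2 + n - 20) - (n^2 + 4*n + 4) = -3*n - 24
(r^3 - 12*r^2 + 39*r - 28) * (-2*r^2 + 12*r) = -2*r^5 + 36*r^4 - 222*r^3 + 524*r^2 - 336*r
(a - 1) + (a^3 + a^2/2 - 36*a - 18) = a^3 + a^2/2 - 35*a - 19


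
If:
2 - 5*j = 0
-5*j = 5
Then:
No Solution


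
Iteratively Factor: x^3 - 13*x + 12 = (x - 1)*(x^2 + x - 12) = (x - 1)*(x + 4)*(x - 3)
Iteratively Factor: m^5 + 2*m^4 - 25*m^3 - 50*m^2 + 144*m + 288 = (m - 4)*(m^4 + 6*m^3 - m^2 - 54*m - 72) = (m - 4)*(m + 2)*(m^3 + 4*m^2 - 9*m - 36) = (m - 4)*(m + 2)*(m + 3)*(m^2 + m - 12) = (m - 4)*(m + 2)*(m + 3)*(m + 4)*(m - 3)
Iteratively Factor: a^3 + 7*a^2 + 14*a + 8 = (a + 4)*(a^2 + 3*a + 2) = (a + 2)*(a + 4)*(a + 1)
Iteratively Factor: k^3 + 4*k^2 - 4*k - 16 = (k + 2)*(k^2 + 2*k - 8) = (k - 2)*(k + 2)*(k + 4)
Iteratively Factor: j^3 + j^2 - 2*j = (j - 1)*(j^2 + 2*j) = j*(j - 1)*(j + 2)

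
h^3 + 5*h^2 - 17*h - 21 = (h - 3)*(h + 1)*(h + 7)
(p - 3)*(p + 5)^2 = p^3 + 7*p^2 - 5*p - 75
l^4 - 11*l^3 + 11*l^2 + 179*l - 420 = (l - 7)*(l - 5)*(l - 3)*(l + 4)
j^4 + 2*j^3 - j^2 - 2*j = j*(j - 1)*(j + 1)*(j + 2)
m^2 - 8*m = m*(m - 8)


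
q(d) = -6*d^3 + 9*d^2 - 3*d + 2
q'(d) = -18*d^2 + 18*d - 3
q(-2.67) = 188.38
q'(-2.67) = -179.38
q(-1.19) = 28.43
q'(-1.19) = -49.91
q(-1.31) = 34.86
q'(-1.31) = -57.47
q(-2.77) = 206.89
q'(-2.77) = -190.97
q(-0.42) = 5.29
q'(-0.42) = -13.74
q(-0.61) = 8.54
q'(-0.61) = -20.68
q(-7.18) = 2708.39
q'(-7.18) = -1060.18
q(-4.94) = 959.78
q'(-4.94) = -531.18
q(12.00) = -9106.00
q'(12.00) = -2379.00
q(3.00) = -88.00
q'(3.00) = -111.00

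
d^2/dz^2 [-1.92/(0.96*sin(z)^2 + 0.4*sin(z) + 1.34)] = (7.077888*sin(z)^4 + 2.21184*sin(z)^3 - 20.189184*sin(z)^2 - 5.4528*sin(z) + 4.325376)/(0.96*sin(z)^2 + 0.4*sin(z) + 1.34)^3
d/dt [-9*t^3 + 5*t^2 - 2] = t*(10 - 27*t)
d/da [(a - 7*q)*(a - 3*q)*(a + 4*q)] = 3*a^2 - 12*a*q - 19*q^2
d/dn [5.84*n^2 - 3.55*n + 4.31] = 11.68*n - 3.55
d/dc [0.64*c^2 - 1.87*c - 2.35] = 1.28*c - 1.87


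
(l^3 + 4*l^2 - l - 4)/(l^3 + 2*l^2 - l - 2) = (l + 4)/(l + 2)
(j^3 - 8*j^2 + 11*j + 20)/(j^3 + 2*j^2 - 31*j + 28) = (j^2 - 4*j - 5)/(j^2 + 6*j - 7)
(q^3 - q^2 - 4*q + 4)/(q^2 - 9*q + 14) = (q^2 + q - 2)/(q - 7)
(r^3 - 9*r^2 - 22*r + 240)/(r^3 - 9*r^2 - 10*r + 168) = (r^2 - 3*r - 40)/(r^2 - 3*r - 28)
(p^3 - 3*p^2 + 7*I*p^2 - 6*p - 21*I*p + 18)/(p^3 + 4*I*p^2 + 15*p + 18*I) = (p - 3)/(p - 3*I)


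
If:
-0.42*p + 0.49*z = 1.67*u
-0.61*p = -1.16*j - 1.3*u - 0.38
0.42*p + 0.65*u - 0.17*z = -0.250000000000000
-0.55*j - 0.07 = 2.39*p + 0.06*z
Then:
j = 2.12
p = -0.31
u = -2.33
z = -8.21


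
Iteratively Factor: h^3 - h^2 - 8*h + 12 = (h - 2)*(h^2 + h - 6) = (h - 2)^2*(h + 3)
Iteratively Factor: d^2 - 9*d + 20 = (d - 5)*(d - 4)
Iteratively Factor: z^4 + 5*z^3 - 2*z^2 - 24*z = (z + 4)*(z^3 + z^2 - 6*z) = z*(z + 4)*(z^2 + z - 6) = z*(z + 3)*(z + 4)*(z - 2)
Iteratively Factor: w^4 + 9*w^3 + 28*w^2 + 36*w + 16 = (w + 2)*(w^3 + 7*w^2 + 14*w + 8) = (w + 1)*(w + 2)*(w^2 + 6*w + 8) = (w + 1)*(w + 2)*(w + 4)*(w + 2)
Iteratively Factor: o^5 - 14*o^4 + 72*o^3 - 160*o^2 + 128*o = (o)*(o^4 - 14*o^3 + 72*o^2 - 160*o + 128) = o*(o - 4)*(o^3 - 10*o^2 + 32*o - 32) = o*(o - 4)*(o - 2)*(o^2 - 8*o + 16) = o*(o - 4)^2*(o - 2)*(o - 4)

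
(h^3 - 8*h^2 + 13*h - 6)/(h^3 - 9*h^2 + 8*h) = (h^2 - 7*h + 6)/(h*(h - 8))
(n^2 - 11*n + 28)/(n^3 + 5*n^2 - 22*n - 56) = (n - 7)/(n^2 + 9*n + 14)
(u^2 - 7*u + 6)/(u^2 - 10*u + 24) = (u - 1)/(u - 4)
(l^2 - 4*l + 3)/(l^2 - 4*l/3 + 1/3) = 3*(l - 3)/(3*l - 1)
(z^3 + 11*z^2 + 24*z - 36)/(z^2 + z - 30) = (z^2 + 5*z - 6)/(z - 5)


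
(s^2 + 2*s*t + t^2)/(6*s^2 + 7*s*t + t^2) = (s + t)/(6*s + t)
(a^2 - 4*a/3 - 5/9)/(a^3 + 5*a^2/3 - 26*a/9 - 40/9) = (3*a + 1)/(3*a^2 + 10*a + 8)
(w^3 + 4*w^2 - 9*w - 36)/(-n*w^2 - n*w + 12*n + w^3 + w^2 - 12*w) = (w + 3)/(-n + w)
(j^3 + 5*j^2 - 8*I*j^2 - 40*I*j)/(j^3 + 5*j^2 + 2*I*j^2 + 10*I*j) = (j - 8*I)/(j + 2*I)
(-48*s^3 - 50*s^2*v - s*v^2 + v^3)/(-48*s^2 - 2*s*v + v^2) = s + v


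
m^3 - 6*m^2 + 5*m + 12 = (m - 4)*(m - 3)*(m + 1)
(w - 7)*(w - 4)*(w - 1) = w^3 - 12*w^2 + 39*w - 28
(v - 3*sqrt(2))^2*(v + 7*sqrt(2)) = v^3 + sqrt(2)*v^2 - 66*v + 126*sqrt(2)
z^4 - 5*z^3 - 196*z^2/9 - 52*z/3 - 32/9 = (z - 8)*(z + 1/3)*(z + 2/3)*(z + 2)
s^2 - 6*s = s*(s - 6)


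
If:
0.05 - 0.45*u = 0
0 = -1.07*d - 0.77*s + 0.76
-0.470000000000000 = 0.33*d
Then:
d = -1.42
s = 2.97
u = 0.11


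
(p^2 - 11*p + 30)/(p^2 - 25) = (p - 6)/(p + 5)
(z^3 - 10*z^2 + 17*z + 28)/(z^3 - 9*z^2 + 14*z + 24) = (z - 7)/(z - 6)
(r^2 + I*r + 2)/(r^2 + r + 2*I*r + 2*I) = (r - I)/(r + 1)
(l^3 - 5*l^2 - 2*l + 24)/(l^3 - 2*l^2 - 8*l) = (l - 3)/l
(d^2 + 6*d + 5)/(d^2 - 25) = (d + 1)/(d - 5)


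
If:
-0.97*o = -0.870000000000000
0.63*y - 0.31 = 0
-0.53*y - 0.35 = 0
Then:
No Solution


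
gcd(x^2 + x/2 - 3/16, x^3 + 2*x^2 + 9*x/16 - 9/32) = x^2 + x/2 - 3/16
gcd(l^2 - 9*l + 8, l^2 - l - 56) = l - 8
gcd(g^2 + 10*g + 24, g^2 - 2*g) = 1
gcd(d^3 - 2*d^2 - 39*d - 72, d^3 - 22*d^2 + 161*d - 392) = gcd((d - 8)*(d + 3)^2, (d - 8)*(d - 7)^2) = d - 8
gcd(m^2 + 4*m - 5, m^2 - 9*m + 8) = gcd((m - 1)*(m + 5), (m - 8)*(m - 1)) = m - 1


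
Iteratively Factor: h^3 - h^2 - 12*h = (h + 3)*(h^2 - 4*h) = h*(h + 3)*(h - 4)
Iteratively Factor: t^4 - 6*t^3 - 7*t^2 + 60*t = (t - 5)*(t^3 - t^2 - 12*t) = (t - 5)*(t - 4)*(t^2 + 3*t) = t*(t - 5)*(t - 4)*(t + 3)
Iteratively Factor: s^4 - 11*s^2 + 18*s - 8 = (s + 4)*(s^3 - 4*s^2 + 5*s - 2) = (s - 1)*(s + 4)*(s^2 - 3*s + 2) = (s - 1)^2*(s + 4)*(s - 2)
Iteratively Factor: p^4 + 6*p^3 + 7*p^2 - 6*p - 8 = (p - 1)*(p^3 + 7*p^2 + 14*p + 8) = (p - 1)*(p + 4)*(p^2 + 3*p + 2) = (p - 1)*(p + 1)*(p + 4)*(p + 2)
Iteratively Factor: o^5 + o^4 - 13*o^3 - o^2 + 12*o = (o - 1)*(o^4 + 2*o^3 - 11*o^2 - 12*o) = (o - 1)*(o + 4)*(o^3 - 2*o^2 - 3*o) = (o - 1)*(o + 1)*(o + 4)*(o^2 - 3*o) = (o - 3)*(o - 1)*(o + 1)*(o + 4)*(o)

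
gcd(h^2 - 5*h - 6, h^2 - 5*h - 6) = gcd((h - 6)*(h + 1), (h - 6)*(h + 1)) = h^2 - 5*h - 6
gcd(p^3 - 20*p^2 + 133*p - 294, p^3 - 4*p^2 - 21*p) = p - 7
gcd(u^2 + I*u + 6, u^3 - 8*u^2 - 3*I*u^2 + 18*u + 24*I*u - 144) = u + 3*I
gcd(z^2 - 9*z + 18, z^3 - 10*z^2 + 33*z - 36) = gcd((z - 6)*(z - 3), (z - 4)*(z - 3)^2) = z - 3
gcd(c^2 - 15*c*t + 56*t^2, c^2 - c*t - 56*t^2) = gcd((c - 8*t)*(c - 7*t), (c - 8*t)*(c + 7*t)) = -c + 8*t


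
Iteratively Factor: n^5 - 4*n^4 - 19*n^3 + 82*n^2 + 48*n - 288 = (n - 4)*(n^4 - 19*n^2 + 6*n + 72) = (n - 4)*(n - 3)*(n^3 + 3*n^2 - 10*n - 24) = (n - 4)*(n - 3)*(n + 4)*(n^2 - n - 6) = (n - 4)*(n - 3)^2*(n + 4)*(n + 2)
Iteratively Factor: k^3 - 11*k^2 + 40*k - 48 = (k - 4)*(k^2 - 7*k + 12) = (k - 4)^2*(k - 3)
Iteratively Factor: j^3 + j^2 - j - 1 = (j + 1)*(j^2 - 1) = (j + 1)^2*(j - 1)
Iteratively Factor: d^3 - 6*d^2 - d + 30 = (d - 3)*(d^2 - 3*d - 10) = (d - 3)*(d + 2)*(d - 5)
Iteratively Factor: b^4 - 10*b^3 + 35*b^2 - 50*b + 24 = (b - 2)*(b^3 - 8*b^2 + 19*b - 12) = (b - 2)*(b - 1)*(b^2 - 7*b + 12) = (b - 3)*(b - 2)*(b - 1)*(b - 4)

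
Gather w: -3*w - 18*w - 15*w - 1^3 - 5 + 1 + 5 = -36*w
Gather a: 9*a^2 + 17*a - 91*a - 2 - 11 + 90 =9*a^2 - 74*a + 77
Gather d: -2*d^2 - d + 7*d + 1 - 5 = -2*d^2 + 6*d - 4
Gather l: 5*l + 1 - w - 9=5*l - w - 8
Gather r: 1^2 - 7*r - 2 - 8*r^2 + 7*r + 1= -8*r^2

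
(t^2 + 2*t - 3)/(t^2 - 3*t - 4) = (-t^2 - 2*t + 3)/(-t^2 + 3*t + 4)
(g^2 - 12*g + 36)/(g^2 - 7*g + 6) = (g - 6)/(g - 1)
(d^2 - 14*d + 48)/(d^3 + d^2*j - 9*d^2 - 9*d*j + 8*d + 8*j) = (d - 6)/(d^2 + d*j - d - j)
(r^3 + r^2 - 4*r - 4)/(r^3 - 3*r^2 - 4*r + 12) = (r + 1)/(r - 3)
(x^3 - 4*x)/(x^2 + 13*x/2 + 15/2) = 2*x*(x^2 - 4)/(2*x^2 + 13*x + 15)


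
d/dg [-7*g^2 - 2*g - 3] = -14*g - 2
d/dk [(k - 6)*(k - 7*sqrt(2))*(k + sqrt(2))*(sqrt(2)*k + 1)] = 4*sqrt(2)*k^3 - 33*k^2 - 18*sqrt(2)*k^2 - 40*sqrt(2)*k + 132*k - 14 + 120*sqrt(2)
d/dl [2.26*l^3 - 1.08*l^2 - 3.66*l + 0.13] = 6.78*l^2 - 2.16*l - 3.66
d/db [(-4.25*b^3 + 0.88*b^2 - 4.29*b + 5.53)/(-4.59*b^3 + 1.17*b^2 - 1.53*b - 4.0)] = (-0.933299999999999*b^4 - 26.3772*b^3 + 130.821*b^2 - 19.9802*b + 25.6209)/(21.0681*b^6 - 10.7406*b^5 + 15.4143*b^4 + 33.1398*b^3 - 7.0191*b^2 + 12.24*b + 16.0)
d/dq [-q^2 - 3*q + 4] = -2*q - 3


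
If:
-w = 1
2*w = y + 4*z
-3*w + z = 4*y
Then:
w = -1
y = 10/17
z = -11/17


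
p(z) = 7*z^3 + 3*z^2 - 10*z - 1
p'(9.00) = 1745.00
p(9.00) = 5255.00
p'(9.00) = 1745.00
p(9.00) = 5255.00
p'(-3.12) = 175.70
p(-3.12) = -153.20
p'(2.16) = 100.94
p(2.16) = 61.94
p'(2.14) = 99.01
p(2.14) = 59.94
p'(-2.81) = 138.96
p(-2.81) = -104.53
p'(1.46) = 43.52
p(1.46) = 12.58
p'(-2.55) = 111.25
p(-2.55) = -72.06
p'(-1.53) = 29.98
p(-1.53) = -3.75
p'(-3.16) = 180.74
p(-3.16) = -160.32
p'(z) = 21*z^2 + 6*z - 10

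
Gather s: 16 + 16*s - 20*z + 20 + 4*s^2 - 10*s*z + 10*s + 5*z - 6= 4*s^2 + s*(26 - 10*z) - 15*z + 30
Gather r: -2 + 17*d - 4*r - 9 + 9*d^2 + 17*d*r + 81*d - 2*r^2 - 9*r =9*d^2 + 98*d - 2*r^2 + r*(17*d - 13) - 11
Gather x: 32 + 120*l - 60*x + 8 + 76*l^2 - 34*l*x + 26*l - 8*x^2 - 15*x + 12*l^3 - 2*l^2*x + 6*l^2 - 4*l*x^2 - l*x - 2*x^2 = 12*l^3 + 82*l^2 + 146*l + x^2*(-4*l - 10) + x*(-2*l^2 - 35*l - 75) + 40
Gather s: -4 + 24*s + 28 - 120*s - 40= -96*s - 16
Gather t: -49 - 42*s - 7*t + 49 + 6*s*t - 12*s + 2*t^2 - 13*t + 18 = -54*s + 2*t^2 + t*(6*s - 20) + 18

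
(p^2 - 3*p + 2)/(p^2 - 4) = (p - 1)/(p + 2)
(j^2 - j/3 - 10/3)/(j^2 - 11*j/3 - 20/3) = (-3*j^2 + j + 10)/(-3*j^2 + 11*j + 20)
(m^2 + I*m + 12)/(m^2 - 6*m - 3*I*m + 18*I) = (m + 4*I)/(m - 6)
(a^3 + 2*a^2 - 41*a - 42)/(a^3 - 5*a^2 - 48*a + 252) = (a + 1)/(a - 6)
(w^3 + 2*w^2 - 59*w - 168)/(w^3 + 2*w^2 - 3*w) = (w^2 - w - 56)/(w*(w - 1))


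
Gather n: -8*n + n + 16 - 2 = 14 - 7*n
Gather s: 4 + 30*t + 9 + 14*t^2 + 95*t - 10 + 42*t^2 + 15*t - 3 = 56*t^2 + 140*t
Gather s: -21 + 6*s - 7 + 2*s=8*s - 28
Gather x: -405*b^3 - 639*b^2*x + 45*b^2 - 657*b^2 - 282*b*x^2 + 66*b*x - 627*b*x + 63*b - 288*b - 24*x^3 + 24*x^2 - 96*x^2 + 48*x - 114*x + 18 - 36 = -405*b^3 - 612*b^2 - 225*b - 24*x^3 + x^2*(-282*b - 72) + x*(-639*b^2 - 561*b - 66) - 18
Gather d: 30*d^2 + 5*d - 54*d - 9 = 30*d^2 - 49*d - 9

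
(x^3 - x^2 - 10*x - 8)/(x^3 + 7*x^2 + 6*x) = (x^2 - 2*x - 8)/(x*(x + 6))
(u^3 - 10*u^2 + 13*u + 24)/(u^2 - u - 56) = (u^2 - 2*u - 3)/(u + 7)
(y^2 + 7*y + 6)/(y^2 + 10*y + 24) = (y + 1)/(y + 4)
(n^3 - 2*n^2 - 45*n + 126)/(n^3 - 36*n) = (n^2 + 4*n - 21)/(n*(n + 6))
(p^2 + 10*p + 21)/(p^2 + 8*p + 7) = (p + 3)/(p + 1)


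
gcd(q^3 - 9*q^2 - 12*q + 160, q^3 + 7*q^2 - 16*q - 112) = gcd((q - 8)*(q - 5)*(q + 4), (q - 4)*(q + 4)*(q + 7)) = q + 4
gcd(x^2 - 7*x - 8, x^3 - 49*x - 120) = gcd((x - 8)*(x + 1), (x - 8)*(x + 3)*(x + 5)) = x - 8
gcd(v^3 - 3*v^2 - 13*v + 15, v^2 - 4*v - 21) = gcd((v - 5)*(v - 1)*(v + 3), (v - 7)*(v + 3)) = v + 3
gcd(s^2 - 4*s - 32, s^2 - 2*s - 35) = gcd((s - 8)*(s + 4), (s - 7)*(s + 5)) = 1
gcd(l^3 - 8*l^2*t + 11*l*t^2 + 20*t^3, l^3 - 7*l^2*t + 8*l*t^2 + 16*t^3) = -l^2 + 3*l*t + 4*t^2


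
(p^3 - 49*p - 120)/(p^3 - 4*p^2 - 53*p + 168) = (p^2 + 8*p + 15)/(p^2 + 4*p - 21)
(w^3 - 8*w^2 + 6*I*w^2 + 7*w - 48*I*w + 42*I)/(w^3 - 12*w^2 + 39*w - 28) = (w + 6*I)/(w - 4)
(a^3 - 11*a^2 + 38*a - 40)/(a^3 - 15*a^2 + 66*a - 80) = (a - 4)/(a - 8)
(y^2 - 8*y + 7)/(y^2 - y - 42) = (y - 1)/(y + 6)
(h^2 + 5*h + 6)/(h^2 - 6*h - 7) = (h^2 + 5*h + 6)/(h^2 - 6*h - 7)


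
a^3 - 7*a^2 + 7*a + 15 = (a - 5)*(a - 3)*(a + 1)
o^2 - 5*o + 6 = (o - 3)*(o - 2)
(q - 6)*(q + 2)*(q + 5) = q^3 + q^2 - 32*q - 60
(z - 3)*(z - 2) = z^2 - 5*z + 6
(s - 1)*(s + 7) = s^2 + 6*s - 7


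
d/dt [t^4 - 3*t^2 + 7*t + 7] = 4*t^3 - 6*t + 7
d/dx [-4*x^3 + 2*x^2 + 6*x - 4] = -12*x^2 + 4*x + 6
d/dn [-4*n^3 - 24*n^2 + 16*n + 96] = -12*n^2 - 48*n + 16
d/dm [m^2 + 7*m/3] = 2*m + 7/3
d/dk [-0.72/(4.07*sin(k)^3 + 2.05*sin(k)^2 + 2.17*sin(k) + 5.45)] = (8.7912*sin(k)^2 + 2.952*sin(k) + 1.5624)*cos(k)/(4.07*sin(k)^3 + 2.05*sin(k)^2 + 2.17*sin(k) + 5.45)^2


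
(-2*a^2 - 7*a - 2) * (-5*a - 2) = 10*a^3 + 39*a^2 + 24*a + 4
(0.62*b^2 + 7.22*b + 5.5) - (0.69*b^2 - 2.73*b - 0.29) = -0.07*b^2 + 9.95*b + 5.79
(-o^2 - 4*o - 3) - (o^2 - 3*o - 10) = -2*o^2 - o + 7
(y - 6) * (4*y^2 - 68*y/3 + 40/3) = 4*y^3 - 140*y^2/3 + 448*y/3 - 80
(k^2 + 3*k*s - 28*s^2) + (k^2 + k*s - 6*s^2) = 2*k^2 + 4*k*s - 34*s^2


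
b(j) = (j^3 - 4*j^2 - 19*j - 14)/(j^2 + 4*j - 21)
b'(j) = (-2*j - 4)*(j^3 - 4*j^2 - 19*j - 14)/(j^2 + 4*j - 21)^2 + (3*j^2 - 8*j - 19)/(j^2 + 4*j - 21)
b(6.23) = -1.07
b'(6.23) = 1.53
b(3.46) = -17.92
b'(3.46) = 38.42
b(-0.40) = 0.32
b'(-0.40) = 0.73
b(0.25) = 0.95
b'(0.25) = 1.26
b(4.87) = -3.87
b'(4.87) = 2.99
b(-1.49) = -0.09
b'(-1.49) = 0.01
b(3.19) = -42.79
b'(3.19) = 222.20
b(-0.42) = 0.30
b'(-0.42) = 0.71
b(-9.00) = -37.33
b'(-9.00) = -9.44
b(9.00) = 2.29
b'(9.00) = 1.06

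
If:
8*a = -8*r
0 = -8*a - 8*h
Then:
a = -r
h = r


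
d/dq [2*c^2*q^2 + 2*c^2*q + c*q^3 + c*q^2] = c*(4*c*q + 2*c + 3*q^2 + 2*q)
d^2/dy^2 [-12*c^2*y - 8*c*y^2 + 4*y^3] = -16*c + 24*y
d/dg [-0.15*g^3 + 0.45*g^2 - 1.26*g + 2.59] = -0.45*g^2 + 0.9*g - 1.26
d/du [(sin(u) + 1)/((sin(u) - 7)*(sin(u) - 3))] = (-2*sin(u) + cos(u)^2 + 30)*cos(u)/((sin(u) - 7)^2*(sin(u) - 3)^2)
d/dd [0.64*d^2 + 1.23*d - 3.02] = 1.28*d + 1.23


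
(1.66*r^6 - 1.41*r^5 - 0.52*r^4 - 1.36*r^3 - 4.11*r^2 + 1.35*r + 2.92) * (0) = 0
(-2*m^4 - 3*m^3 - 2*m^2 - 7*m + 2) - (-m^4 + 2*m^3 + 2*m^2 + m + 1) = -m^4 - 5*m^3 - 4*m^2 - 8*m + 1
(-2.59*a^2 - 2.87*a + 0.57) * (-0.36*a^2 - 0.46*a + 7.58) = 0.9324*a^4 + 2.2246*a^3 - 18.5172*a^2 - 22.0168*a + 4.3206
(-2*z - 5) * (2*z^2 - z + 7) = -4*z^3 - 8*z^2 - 9*z - 35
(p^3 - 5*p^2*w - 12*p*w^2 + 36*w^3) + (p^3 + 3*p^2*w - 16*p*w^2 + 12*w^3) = 2*p^3 - 2*p^2*w - 28*p*w^2 + 48*w^3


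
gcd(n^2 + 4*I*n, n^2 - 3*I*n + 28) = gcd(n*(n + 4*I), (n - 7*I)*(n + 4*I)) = n + 4*I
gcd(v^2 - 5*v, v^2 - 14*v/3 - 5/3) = v - 5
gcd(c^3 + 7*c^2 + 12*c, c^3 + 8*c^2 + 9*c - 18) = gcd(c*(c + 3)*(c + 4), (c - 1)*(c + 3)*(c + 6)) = c + 3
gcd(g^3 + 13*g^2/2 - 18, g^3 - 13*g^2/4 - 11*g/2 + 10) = g + 2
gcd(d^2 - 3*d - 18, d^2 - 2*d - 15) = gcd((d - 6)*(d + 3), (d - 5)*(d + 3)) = d + 3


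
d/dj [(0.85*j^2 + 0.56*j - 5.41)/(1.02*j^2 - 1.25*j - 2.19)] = (-1.6337*j^2 + 7.3134*j - 7.9889)/(1.0404*j^4 - 2.55*j^3 - 2.9051*j^2 + 5.475*j + 4.7961)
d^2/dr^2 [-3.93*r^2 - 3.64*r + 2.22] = -7.86000000000000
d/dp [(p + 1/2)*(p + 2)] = 2*p + 5/2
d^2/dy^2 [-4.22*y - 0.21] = 0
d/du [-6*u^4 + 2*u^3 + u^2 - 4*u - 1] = -24*u^3 + 6*u^2 + 2*u - 4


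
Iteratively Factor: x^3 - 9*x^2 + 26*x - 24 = (x - 4)*(x^2 - 5*x + 6) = (x - 4)*(x - 3)*(x - 2)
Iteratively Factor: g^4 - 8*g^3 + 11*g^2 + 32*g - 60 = (g - 5)*(g^3 - 3*g^2 - 4*g + 12) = (g - 5)*(g - 2)*(g^2 - g - 6) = (g - 5)*(g - 2)*(g + 2)*(g - 3)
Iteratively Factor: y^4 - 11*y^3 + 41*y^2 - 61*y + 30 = (y - 5)*(y^3 - 6*y^2 + 11*y - 6) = (y - 5)*(y - 3)*(y^2 - 3*y + 2) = (y - 5)*(y - 3)*(y - 1)*(y - 2)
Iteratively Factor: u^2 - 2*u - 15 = (u - 5)*(u + 3)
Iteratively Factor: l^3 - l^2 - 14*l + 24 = (l - 2)*(l^2 + l - 12) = (l - 3)*(l - 2)*(l + 4)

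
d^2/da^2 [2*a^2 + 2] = 4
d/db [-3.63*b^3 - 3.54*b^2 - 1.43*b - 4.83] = -10.89*b^2 - 7.08*b - 1.43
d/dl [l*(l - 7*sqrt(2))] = 2*l - 7*sqrt(2)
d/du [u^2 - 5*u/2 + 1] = 2*u - 5/2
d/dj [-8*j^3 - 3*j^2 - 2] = 6*j*(-4*j - 1)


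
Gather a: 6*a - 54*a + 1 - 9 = -48*a - 8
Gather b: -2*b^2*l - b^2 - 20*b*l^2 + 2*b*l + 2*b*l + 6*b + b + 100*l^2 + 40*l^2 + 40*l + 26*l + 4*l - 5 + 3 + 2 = b^2*(-2*l - 1) + b*(-20*l^2 + 4*l + 7) + 140*l^2 + 70*l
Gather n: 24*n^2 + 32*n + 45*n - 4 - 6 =24*n^2 + 77*n - 10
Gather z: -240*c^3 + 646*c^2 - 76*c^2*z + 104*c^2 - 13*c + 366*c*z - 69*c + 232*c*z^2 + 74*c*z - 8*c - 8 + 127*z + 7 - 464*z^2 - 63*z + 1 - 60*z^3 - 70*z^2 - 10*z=-240*c^3 + 750*c^2 - 90*c - 60*z^3 + z^2*(232*c - 534) + z*(-76*c^2 + 440*c + 54)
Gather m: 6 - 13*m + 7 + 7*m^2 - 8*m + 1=7*m^2 - 21*m + 14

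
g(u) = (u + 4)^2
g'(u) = 2*u + 8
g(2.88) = 47.33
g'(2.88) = 13.76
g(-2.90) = 1.21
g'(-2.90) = 2.20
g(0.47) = 19.98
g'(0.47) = 8.94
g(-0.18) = 14.59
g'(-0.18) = 7.64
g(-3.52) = 0.23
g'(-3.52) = 0.96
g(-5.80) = 3.24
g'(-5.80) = -3.60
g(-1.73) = 5.15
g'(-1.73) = 4.54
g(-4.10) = 0.01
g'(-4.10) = -0.20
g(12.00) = 256.00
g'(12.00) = 32.00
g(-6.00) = 4.00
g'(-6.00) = -4.00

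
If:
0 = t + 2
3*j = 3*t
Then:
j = -2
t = -2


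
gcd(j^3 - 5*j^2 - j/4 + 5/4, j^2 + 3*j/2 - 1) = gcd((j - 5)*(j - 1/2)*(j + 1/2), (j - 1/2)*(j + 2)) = j - 1/2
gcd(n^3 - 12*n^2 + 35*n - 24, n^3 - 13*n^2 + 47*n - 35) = n - 1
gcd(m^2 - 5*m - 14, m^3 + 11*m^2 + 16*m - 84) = 1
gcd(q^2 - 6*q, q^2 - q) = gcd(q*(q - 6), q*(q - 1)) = q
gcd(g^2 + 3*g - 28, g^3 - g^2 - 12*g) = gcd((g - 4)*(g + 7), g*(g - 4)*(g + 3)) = g - 4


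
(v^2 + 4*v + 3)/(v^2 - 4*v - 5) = (v + 3)/(v - 5)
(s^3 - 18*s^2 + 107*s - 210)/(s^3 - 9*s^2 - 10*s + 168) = (s - 5)/(s + 4)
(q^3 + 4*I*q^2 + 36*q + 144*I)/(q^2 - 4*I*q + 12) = (q^2 + 10*I*q - 24)/(q + 2*I)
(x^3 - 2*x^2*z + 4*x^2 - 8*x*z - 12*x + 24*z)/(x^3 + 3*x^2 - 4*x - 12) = (x^2 - 2*x*z + 6*x - 12*z)/(x^2 + 5*x + 6)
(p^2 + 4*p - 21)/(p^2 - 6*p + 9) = (p + 7)/(p - 3)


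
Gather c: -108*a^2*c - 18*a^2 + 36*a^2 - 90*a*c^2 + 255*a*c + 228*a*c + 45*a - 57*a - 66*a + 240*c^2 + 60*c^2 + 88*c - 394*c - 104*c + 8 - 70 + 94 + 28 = 18*a^2 - 78*a + c^2*(300 - 90*a) + c*(-108*a^2 + 483*a - 410) + 60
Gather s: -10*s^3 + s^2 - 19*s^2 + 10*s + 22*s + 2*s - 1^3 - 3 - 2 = -10*s^3 - 18*s^2 + 34*s - 6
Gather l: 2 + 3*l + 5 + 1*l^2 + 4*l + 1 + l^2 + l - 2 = 2*l^2 + 8*l + 6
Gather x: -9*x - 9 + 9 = -9*x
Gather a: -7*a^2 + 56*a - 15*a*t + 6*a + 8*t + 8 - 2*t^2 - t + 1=-7*a^2 + a*(62 - 15*t) - 2*t^2 + 7*t + 9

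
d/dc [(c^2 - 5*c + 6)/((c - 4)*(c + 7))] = 2*(4*c^2 - 34*c + 61)/(c^4 + 6*c^3 - 47*c^2 - 168*c + 784)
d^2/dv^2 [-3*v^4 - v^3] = 6*v*(-6*v - 1)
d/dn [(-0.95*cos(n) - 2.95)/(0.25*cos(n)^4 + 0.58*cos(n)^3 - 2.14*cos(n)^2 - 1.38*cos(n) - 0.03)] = (-0.7125*cos(n)^4 - 4.052*cos(n)^3 - 3.1*cos(n)^2 + 12.626*cos(n) + 4.0425)*sin(n)/(0.0625*cos(n)^8 + 0.29*cos(n)^7 - 0.7336*cos(n)^6 - 3.1724*cos(n)^5 + 2.9638*cos(n)^4 + 5.8716*cos(n)^3 + 2.0328*cos(n)^2 + 0.0828*cos(n) + 0.0009)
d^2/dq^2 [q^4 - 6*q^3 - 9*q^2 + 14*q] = 12*q^2 - 36*q - 18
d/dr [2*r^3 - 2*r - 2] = 6*r^2 - 2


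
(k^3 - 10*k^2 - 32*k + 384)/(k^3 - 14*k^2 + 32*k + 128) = (k + 6)/(k + 2)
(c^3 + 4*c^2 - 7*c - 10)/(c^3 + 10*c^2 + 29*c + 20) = (c - 2)/(c + 4)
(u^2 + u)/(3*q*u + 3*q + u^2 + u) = u/(3*q + u)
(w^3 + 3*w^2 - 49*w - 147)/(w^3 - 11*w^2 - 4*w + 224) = (w^2 + 10*w + 21)/(w^2 - 4*w - 32)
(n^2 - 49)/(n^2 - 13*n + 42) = (n + 7)/(n - 6)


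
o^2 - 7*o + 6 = (o - 6)*(o - 1)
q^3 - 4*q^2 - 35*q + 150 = (q - 5)^2*(q + 6)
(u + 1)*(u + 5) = u^2 + 6*u + 5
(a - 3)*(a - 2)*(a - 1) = a^3 - 6*a^2 + 11*a - 6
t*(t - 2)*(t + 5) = t^3 + 3*t^2 - 10*t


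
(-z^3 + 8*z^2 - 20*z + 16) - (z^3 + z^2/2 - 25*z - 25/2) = -2*z^3 + 15*z^2/2 + 5*z + 57/2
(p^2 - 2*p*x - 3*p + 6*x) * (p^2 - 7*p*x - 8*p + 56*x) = p^4 - 9*p^3*x - 11*p^3 + 14*p^2*x^2 + 99*p^2*x + 24*p^2 - 154*p*x^2 - 216*p*x + 336*x^2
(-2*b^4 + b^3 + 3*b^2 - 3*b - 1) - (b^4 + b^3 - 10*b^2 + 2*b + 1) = -3*b^4 + 13*b^2 - 5*b - 2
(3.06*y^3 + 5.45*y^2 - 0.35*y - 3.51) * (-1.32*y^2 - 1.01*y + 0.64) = -4.0392*y^5 - 10.2846*y^4 - 3.0841*y^3 + 8.4747*y^2 + 3.3211*y - 2.2464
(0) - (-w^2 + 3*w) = w^2 - 3*w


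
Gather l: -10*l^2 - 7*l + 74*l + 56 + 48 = -10*l^2 + 67*l + 104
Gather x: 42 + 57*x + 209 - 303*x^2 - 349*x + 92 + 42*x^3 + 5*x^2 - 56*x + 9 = 42*x^3 - 298*x^2 - 348*x + 352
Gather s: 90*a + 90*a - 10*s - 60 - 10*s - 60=180*a - 20*s - 120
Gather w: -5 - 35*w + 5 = -35*w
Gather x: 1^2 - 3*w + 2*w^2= 2*w^2 - 3*w + 1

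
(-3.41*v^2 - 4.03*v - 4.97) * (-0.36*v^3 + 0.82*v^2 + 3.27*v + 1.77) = 1.2276*v^5 - 1.3454*v^4 - 12.6661*v^3 - 23.2892*v^2 - 23.385*v - 8.7969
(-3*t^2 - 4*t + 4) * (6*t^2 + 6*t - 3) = -18*t^4 - 42*t^3 + 9*t^2 + 36*t - 12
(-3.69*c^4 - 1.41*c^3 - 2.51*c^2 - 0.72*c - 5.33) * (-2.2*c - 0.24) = 8.118*c^5 + 3.9876*c^4 + 5.8604*c^3 + 2.1864*c^2 + 11.8988*c + 1.2792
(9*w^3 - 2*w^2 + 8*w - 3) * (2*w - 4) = 18*w^4 - 40*w^3 + 24*w^2 - 38*w + 12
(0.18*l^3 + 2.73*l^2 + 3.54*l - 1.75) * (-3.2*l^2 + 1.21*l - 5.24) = -0.576*l^5 - 8.5182*l^4 - 8.9679*l^3 - 4.4218*l^2 - 20.6671*l + 9.17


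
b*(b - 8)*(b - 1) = b^3 - 9*b^2 + 8*b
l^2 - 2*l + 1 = (l - 1)^2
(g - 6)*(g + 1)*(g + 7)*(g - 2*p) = g^4 - 2*g^3*p + 2*g^3 - 4*g^2*p - 41*g^2 + 82*g*p - 42*g + 84*p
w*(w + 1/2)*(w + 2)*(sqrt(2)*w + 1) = sqrt(2)*w^4 + w^3 + 5*sqrt(2)*w^3/2 + sqrt(2)*w^2 + 5*w^2/2 + w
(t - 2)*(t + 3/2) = t^2 - t/2 - 3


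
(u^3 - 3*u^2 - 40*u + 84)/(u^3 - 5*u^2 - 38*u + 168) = (u - 2)/(u - 4)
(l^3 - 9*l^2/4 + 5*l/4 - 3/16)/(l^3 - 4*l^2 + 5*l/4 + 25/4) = (16*l^3 - 36*l^2 + 20*l - 3)/(4*(4*l^3 - 16*l^2 + 5*l + 25))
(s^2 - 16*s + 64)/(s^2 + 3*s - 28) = (s^2 - 16*s + 64)/(s^2 + 3*s - 28)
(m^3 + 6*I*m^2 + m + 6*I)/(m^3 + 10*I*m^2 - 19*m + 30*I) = (m + I)/(m + 5*I)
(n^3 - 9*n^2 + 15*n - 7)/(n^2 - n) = n - 8 + 7/n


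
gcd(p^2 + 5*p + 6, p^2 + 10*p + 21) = p + 3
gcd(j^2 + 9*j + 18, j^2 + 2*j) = 1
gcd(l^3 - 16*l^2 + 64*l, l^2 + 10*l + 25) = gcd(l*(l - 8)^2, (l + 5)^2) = 1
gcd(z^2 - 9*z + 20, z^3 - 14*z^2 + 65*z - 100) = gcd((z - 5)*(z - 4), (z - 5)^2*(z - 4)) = z^2 - 9*z + 20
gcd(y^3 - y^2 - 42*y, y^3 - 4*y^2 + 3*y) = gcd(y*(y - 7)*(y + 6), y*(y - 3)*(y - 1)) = y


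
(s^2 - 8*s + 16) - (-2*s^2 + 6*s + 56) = 3*s^2 - 14*s - 40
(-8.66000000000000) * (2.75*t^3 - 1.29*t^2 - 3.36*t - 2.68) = -23.815*t^3 + 11.1714*t^2 + 29.0976*t + 23.2088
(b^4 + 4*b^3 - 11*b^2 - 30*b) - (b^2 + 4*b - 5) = b^4 + 4*b^3 - 12*b^2 - 34*b + 5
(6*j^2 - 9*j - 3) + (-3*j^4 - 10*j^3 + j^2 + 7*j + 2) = -3*j^4 - 10*j^3 + 7*j^2 - 2*j - 1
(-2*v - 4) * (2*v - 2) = -4*v^2 - 4*v + 8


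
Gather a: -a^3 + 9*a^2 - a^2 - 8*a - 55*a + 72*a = -a^3 + 8*a^2 + 9*a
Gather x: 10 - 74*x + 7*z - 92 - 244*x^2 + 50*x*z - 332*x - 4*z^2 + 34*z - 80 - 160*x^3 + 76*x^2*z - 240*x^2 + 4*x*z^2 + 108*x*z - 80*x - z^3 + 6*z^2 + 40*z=-160*x^3 + x^2*(76*z - 484) + x*(4*z^2 + 158*z - 486) - z^3 + 2*z^2 + 81*z - 162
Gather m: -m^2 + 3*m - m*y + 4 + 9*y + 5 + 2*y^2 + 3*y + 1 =-m^2 + m*(3 - y) + 2*y^2 + 12*y + 10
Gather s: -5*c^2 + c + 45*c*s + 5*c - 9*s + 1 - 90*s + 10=-5*c^2 + 6*c + s*(45*c - 99) + 11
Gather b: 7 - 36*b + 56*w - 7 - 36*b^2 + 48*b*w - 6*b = -36*b^2 + b*(48*w - 42) + 56*w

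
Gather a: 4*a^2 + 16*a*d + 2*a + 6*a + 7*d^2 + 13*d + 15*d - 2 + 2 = 4*a^2 + a*(16*d + 8) + 7*d^2 + 28*d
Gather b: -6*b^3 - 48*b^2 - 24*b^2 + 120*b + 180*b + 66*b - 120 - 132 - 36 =-6*b^3 - 72*b^2 + 366*b - 288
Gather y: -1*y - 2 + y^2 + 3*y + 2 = y^2 + 2*y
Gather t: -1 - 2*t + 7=6 - 2*t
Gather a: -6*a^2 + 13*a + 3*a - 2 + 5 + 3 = -6*a^2 + 16*a + 6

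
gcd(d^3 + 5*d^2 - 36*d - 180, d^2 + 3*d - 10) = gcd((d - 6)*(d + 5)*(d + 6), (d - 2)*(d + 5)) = d + 5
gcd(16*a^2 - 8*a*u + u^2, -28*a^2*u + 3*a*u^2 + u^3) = -4*a + u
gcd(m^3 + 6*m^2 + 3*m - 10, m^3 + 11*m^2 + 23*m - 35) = m^2 + 4*m - 5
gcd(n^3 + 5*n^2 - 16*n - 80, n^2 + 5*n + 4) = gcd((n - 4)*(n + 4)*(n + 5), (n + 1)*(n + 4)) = n + 4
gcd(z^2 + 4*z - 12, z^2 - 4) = z - 2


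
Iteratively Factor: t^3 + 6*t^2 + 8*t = (t + 2)*(t^2 + 4*t) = t*(t + 2)*(t + 4)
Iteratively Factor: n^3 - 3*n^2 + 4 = (n + 1)*(n^2 - 4*n + 4) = (n - 2)*(n + 1)*(n - 2)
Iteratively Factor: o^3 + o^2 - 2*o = (o + 2)*(o^2 - o) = (o - 1)*(o + 2)*(o)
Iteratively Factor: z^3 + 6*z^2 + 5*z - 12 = (z + 4)*(z^2 + 2*z - 3) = (z - 1)*(z + 4)*(z + 3)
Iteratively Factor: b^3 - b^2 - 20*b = (b)*(b^2 - b - 20) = b*(b - 5)*(b + 4)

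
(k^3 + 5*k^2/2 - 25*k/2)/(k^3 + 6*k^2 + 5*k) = (k - 5/2)/(k + 1)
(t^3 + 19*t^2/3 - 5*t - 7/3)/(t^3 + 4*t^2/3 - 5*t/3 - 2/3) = (t + 7)/(t + 2)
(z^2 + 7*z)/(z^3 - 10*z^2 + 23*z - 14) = z*(z + 7)/(z^3 - 10*z^2 + 23*z - 14)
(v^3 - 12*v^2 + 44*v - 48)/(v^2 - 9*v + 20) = (v^2 - 8*v + 12)/(v - 5)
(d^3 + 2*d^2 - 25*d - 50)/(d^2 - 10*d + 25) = (d^2 + 7*d + 10)/(d - 5)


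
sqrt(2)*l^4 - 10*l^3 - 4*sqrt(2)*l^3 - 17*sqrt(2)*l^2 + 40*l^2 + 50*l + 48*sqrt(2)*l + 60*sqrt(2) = (l - 5)*(l - 6*sqrt(2))*(l + sqrt(2))*(sqrt(2)*l + sqrt(2))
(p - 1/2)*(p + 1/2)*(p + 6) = p^3 + 6*p^2 - p/4 - 3/2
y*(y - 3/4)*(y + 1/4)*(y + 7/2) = y^4 + 3*y^3 - 31*y^2/16 - 21*y/32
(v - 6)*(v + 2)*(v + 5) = v^3 + v^2 - 32*v - 60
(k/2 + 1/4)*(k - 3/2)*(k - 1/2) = k^3/2 - 3*k^2/4 - k/8 + 3/16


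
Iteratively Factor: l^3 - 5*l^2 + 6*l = (l - 2)*(l^2 - 3*l) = (l - 3)*(l - 2)*(l)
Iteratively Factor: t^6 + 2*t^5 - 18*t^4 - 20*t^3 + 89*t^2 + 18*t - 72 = (t + 1)*(t^5 + t^4 - 19*t^3 - t^2 + 90*t - 72) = (t + 1)*(t + 4)*(t^4 - 3*t^3 - 7*t^2 + 27*t - 18) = (t - 2)*(t + 1)*(t + 4)*(t^3 - t^2 - 9*t + 9) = (t - 2)*(t + 1)*(t + 3)*(t + 4)*(t^2 - 4*t + 3) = (t - 3)*(t - 2)*(t + 1)*(t + 3)*(t + 4)*(t - 1)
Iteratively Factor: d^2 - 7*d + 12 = (d - 4)*(d - 3)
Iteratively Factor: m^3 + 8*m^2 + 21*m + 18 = (m + 3)*(m^2 + 5*m + 6) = (m + 3)^2*(m + 2)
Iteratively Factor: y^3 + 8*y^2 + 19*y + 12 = (y + 1)*(y^2 + 7*y + 12) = (y + 1)*(y + 3)*(y + 4)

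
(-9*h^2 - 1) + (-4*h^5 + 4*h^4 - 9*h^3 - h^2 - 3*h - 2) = -4*h^5 + 4*h^4 - 9*h^3 - 10*h^2 - 3*h - 3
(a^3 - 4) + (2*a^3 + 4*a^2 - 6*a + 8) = 3*a^3 + 4*a^2 - 6*a + 4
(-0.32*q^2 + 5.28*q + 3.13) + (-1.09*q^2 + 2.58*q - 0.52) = -1.41*q^2 + 7.86*q + 2.61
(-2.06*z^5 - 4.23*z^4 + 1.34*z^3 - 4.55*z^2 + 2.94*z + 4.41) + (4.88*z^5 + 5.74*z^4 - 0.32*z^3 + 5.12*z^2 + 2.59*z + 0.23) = 2.82*z^5 + 1.51*z^4 + 1.02*z^3 + 0.57*z^2 + 5.53*z + 4.64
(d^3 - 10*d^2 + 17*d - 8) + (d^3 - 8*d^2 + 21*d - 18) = 2*d^3 - 18*d^2 + 38*d - 26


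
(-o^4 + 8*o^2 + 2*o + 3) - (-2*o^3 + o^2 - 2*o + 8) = -o^4 + 2*o^3 + 7*o^2 + 4*o - 5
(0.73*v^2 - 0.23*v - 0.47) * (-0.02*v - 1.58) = -0.0146*v^3 - 1.1488*v^2 + 0.3728*v + 0.7426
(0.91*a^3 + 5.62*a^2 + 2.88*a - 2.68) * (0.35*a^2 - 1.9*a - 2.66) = 0.3185*a^5 + 0.238*a^4 - 12.0906*a^3 - 21.3592*a^2 - 2.5688*a + 7.1288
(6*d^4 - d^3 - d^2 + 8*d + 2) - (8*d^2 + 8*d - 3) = 6*d^4 - d^3 - 9*d^2 + 5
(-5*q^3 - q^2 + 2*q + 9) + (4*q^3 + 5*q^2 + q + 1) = -q^3 + 4*q^2 + 3*q + 10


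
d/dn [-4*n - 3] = -4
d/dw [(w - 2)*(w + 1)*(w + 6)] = 3*w^2 + 10*w - 8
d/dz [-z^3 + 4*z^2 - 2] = z*(8 - 3*z)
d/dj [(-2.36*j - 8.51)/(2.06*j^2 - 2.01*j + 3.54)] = (4.8616*j^2 + 35.0612*j - 25.4595)/(4.2436*j^4 - 8.2812*j^3 + 18.6249*j^2 - 14.2308*j + 12.5316)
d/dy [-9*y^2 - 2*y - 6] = -18*y - 2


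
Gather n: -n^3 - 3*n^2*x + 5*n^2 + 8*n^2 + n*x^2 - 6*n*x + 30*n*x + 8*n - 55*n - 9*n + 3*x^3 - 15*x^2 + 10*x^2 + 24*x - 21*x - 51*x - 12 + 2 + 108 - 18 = -n^3 + n^2*(13 - 3*x) + n*(x^2 + 24*x - 56) + 3*x^3 - 5*x^2 - 48*x + 80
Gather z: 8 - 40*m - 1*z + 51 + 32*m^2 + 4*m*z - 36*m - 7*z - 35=32*m^2 - 76*m + z*(4*m - 8) + 24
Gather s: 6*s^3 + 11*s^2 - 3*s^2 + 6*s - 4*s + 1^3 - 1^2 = 6*s^3 + 8*s^2 + 2*s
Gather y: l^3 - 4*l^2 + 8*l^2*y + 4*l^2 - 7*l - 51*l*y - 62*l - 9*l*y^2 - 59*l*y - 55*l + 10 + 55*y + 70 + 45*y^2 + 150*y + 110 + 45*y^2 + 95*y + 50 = l^3 - 124*l + y^2*(90 - 9*l) + y*(8*l^2 - 110*l + 300) + 240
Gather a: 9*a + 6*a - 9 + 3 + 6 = 15*a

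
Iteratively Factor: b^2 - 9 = (b + 3)*(b - 3)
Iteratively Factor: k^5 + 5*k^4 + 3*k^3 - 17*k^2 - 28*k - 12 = (k + 2)*(k^4 + 3*k^3 - 3*k^2 - 11*k - 6) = (k + 1)*(k + 2)*(k^3 + 2*k^2 - 5*k - 6) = (k + 1)*(k + 2)*(k + 3)*(k^2 - k - 2) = (k + 1)^2*(k + 2)*(k + 3)*(k - 2)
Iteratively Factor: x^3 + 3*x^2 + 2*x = (x)*(x^2 + 3*x + 2) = x*(x + 1)*(x + 2)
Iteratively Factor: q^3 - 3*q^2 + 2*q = (q)*(q^2 - 3*q + 2) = q*(q - 1)*(q - 2)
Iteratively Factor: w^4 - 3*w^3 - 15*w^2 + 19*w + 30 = (w + 1)*(w^3 - 4*w^2 - 11*w + 30) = (w - 2)*(w + 1)*(w^2 - 2*w - 15) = (w - 2)*(w + 1)*(w + 3)*(w - 5)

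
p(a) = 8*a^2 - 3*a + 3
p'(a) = 16*a - 3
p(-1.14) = 16.82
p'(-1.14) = -21.24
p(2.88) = 60.72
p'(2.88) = 43.08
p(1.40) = 14.48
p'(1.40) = 19.40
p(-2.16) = 46.80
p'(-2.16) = -37.56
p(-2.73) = 70.81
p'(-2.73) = -46.68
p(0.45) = 3.27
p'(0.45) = 4.20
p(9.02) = 626.82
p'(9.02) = 141.32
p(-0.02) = 3.06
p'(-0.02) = -3.32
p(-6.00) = 309.00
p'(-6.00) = -99.00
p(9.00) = 624.00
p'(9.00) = 141.00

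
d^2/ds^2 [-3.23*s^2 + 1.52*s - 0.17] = -6.46000000000000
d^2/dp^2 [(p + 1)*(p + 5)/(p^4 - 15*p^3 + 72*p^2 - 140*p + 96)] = 2*(3*p^6 + 3*p^5 - 517*p^4 + 2981*p^3 - 390*p^2 - 25180*p + 38324)/(p^10 - 41*p^9 + 723*p^8 - 7219*p^7 + 45272*p^6 - 186936*p^5 + 516688*p^4 - 947504*p^3 + 1107072*p^2 - 746496*p + 221184)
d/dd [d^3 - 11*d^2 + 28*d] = 3*d^2 - 22*d + 28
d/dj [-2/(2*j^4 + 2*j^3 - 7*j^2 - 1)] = 4*j*(4*j^2 + 3*j - 7)/(2*j^4 + 2*j^3 - 7*j^2 - 1)^2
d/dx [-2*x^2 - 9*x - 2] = -4*x - 9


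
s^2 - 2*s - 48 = (s - 8)*(s + 6)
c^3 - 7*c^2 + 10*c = c*(c - 5)*(c - 2)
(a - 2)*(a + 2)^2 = a^3 + 2*a^2 - 4*a - 8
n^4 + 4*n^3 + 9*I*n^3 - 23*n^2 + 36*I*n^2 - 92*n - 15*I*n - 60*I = (n + 4)*(n + I)*(n + 3*I)*(n + 5*I)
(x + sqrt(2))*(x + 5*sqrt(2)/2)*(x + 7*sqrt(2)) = x^3 + 21*sqrt(2)*x^2/2 + 54*x + 35*sqrt(2)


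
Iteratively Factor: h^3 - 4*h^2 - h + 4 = (h + 1)*(h^2 - 5*h + 4) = (h - 1)*(h + 1)*(h - 4)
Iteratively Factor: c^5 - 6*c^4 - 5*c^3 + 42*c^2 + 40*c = (c)*(c^4 - 6*c^3 - 5*c^2 + 42*c + 40) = c*(c - 4)*(c^3 - 2*c^2 - 13*c - 10) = c*(c - 4)*(c + 2)*(c^2 - 4*c - 5) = c*(c - 5)*(c - 4)*(c + 2)*(c + 1)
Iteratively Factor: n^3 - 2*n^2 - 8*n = (n - 4)*(n^2 + 2*n) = (n - 4)*(n + 2)*(n)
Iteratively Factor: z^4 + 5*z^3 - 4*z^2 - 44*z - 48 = (z + 2)*(z^3 + 3*z^2 - 10*z - 24) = (z + 2)^2*(z^2 + z - 12) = (z + 2)^2*(z + 4)*(z - 3)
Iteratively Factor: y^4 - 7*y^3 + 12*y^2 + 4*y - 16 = (y + 1)*(y^3 - 8*y^2 + 20*y - 16) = (y - 4)*(y + 1)*(y^2 - 4*y + 4) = (y - 4)*(y - 2)*(y + 1)*(y - 2)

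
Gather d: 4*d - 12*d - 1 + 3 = 2 - 8*d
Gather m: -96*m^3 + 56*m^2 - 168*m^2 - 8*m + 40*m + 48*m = -96*m^3 - 112*m^2 + 80*m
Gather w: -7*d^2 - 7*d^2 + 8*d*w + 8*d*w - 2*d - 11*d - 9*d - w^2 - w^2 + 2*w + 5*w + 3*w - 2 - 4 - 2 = -14*d^2 - 22*d - 2*w^2 + w*(16*d + 10) - 8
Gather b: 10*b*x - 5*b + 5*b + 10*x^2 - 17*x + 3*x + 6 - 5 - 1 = 10*b*x + 10*x^2 - 14*x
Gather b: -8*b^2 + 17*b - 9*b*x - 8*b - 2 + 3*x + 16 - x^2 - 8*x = -8*b^2 + b*(9 - 9*x) - x^2 - 5*x + 14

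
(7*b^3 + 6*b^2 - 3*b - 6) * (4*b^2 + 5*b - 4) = 28*b^5 + 59*b^4 - 10*b^3 - 63*b^2 - 18*b + 24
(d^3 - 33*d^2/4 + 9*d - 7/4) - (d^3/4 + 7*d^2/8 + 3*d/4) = 3*d^3/4 - 73*d^2/8 + 33*d/4 - 7/4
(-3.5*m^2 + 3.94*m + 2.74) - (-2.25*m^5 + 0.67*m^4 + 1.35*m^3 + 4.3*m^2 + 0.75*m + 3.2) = 2.25*m^5 - 0.67*m^4 - 1.35*m^3 - 7.8*m^2 + 3.19*m - 0.46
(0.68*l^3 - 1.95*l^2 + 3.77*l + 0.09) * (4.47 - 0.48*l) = -0.3264*l^4 + 3.9756*l^3 - 10.5261*l^2 + 16.8087*l + 0.4023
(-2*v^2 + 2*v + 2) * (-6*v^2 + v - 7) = 12*v^4 - 14*v^3 + 4*v^2 - 12*v - 14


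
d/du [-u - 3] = -1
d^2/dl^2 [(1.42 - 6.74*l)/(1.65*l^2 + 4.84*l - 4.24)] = (-(3.3*l + 4.84)*(6.6*l + 9.68)*(6.74*l - 1.42) + (66.726*l + 60.5572)*(1.65*l^2 + 4.84*l - 4.24))/(1.65*l^2 + 4.84*l - 4.24)^3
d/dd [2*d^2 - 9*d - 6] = 4*d - 9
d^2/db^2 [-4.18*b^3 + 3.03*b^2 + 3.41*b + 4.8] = 6.06 - 25.08*b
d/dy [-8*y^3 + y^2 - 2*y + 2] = -24*y^2 + 2*y - 2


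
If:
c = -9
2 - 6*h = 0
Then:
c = -9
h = 1/3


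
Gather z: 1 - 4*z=1 - 4*z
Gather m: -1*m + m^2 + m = m^2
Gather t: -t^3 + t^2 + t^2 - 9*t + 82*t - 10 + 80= -t^3 + 2*t^2 + 73*t + 70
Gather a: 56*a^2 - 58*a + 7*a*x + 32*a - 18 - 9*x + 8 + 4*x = 56*a^2 + a*(7*x - 26) - 5*x - 10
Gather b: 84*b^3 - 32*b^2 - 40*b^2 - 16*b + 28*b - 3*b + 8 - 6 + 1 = 84*b^3 - 72*b^2 + 9*b + 3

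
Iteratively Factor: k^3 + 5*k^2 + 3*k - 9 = (k + 3)*(k^2 + 2*k - 3) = (k + 3)^2*(k - 1)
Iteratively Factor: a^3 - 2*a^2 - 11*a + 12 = (a - 4)*(a^2 + 2*a - 3) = (a - 4)*(a + 3)*(a - 1)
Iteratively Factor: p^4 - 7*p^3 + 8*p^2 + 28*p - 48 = (p - 2)*(p^3 - 5*p^2 - 2*p + 24) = (p - 2)*(p + 2)*(p^2 - 7*p + 12) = (p - 3)*(p - 2)*(p + 2)*(p - 4)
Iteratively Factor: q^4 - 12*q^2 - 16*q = (q + 2)*(q^3 - 2*q^2 - 8*q) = (q + 2)^2*(q^2 - 4*q) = q*(q + 2)^2*(q - 4)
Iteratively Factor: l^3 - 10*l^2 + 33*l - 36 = (l - 3)*(l^2 - 7*l + 12) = (l - 3)^2*(l - 4)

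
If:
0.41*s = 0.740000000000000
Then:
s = 1.80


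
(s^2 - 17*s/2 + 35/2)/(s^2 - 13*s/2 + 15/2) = (2*s - 7)/(2*s - 3)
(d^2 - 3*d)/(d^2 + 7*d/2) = 2*(d - 3)/(2*d + 7)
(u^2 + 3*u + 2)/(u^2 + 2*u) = (u + 1)/u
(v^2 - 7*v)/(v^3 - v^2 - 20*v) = (7 - v)/(-v^2 + v + 20)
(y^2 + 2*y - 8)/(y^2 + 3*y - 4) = (y - 2)/(y - 1)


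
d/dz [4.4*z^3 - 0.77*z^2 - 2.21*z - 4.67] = 13.2*z^2 - 1.54*z - 2.21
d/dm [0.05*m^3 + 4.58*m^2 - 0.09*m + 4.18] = 0.15*m^2 + 9.16*m - 0.09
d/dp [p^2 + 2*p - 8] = 2*p + 2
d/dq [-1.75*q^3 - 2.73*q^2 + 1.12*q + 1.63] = -5.25*q^2 - 5.46*q + 1.12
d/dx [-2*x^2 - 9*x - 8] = -4*x - 9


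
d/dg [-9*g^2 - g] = -18*g - 1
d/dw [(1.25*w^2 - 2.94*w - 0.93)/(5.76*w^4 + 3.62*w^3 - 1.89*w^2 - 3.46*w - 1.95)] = (-14.4*w^5 + 46.2782*w^4 + 42.7128*w^3 + 0.2182*w^2 - 8.3904*w + 2.5152)/(33.1776*w^8 + 41.7024*w^7 - 8.6684*w^6 - 53.5428*w^5 - 43.9423*w^4 - 1.0392*w^3 + 19.3426*w^2 + 13.494*w + 3.8025)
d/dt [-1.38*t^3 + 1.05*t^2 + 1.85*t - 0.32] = -4.14*t^2 + 2.1*t + 1.85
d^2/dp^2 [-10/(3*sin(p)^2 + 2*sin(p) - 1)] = 20*(18*sin(p)^3 - 9*sin(p)^2 - 10*sin(p) - 7)/((sin(p) + 1)^2*(3*sin(p) - 1)^3)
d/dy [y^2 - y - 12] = 2*y - 1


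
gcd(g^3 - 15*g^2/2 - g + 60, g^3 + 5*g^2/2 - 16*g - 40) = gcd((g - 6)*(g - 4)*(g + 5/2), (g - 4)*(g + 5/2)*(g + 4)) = g^2 - 3*g/2 - 10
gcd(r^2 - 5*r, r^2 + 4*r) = r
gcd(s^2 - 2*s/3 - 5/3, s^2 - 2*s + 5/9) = s - 5/3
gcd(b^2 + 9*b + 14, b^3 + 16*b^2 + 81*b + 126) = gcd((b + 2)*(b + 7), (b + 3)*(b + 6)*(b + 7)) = b + 7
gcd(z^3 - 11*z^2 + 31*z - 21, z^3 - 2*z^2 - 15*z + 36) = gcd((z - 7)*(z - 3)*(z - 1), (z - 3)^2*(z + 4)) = z - 3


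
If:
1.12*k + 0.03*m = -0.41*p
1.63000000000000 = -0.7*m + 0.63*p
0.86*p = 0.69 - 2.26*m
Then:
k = -0.74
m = -0.48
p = 2.06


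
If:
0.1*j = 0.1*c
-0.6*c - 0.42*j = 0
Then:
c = 0.00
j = 0.00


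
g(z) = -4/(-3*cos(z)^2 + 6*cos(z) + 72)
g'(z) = -4*(-6*sin(z)*cos(z) + 6*sin(z))/(-3*cos(z)^2 + 6*cos(z) + 72)^2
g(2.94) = -0.06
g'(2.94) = -0.00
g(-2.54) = -0.06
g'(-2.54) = 0.01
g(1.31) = -0.05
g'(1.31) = -0.00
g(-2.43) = -0.06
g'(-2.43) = 0.01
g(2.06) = -0.06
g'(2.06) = -0.01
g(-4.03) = -0.06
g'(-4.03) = -0.01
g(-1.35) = -0.05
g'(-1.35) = 0.00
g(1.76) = -0.06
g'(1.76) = -0.01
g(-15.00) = -0.06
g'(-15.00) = 0.01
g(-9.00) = -0.06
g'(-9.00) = 0.00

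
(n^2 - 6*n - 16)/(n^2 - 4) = (n - 8)/(n - 2)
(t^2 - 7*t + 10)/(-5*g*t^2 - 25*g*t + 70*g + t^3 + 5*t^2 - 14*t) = (t - 5)/(-5*g*t - 35*g + t^2 + 7*t)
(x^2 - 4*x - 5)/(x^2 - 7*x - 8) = (x - 5)/(x - 8)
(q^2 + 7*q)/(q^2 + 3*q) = (q + 7)/(q + 3)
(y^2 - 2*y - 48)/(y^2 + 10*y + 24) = (y - 8)/(y + 4)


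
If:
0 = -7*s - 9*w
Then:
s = -9*w/7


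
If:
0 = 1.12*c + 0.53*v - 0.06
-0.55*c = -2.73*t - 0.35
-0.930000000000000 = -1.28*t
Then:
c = 4.24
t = 0.73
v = -8.85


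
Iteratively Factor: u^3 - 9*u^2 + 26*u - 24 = (u - 4)*(u^2 - 5*u + 6) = (u - 4)*(u - 3)*(u - 2)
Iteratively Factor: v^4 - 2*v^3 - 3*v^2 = (v + 1)*(v^3 - 3*v^2) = v*(v + 1)*(v^2 - 3*v) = v^2*(v + 1)*(v - 3)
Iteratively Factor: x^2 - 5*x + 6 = (x - 3)*(x - 2)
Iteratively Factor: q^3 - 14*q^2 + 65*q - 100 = (q - 5)*(q^2 - 9*q + 20) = (q - 5)^2*(q - 4)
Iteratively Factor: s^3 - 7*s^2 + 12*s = (s - 4)*(s^2 - 3*s) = (s - 4)*(s - 3)*(s)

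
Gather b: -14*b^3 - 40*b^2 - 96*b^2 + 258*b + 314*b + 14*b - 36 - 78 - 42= -14*b^3 - 136*b^2 + 586*b - 156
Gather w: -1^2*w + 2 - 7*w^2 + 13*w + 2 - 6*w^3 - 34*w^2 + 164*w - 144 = -6*w^3 - 41*w^2 + 176*w - 140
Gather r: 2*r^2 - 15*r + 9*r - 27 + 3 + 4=2*r^2 - 6*r - 20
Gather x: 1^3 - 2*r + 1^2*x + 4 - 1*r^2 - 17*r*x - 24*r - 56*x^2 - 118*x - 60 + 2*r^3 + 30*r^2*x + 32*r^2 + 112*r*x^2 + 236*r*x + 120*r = 2*r^3 + 31*r^2 + 94*r + x^2*(112*r - 56) + x*(30*r^2 + 219*r - 117) - 55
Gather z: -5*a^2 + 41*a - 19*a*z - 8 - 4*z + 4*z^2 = -5*a^2 + 41*a + 4*z^2 + z*(-19*a - 4) - 8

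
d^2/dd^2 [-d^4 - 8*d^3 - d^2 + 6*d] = -12*d^2 - 48*d - 2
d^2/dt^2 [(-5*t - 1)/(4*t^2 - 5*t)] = 2*(-80*t^3 - 48*t^2 + 60*t - 25)/(t^3*(64*t^3 - 240*t^2 + 300*t - 125))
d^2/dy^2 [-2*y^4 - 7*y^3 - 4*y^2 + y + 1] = -24*y^2 - 42*y - 8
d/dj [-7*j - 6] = -7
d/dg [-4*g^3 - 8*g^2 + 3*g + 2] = -12*g^2 - 16*g + 3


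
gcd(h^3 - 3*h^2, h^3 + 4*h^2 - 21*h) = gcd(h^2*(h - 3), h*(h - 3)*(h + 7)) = h^2 - 3*h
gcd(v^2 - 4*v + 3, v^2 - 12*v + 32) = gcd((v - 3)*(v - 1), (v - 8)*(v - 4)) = 1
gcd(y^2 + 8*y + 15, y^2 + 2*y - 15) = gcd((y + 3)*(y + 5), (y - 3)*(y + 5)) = y + 5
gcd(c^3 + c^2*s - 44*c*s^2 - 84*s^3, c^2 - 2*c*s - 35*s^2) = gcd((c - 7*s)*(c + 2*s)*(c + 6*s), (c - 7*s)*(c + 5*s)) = -c + 7*s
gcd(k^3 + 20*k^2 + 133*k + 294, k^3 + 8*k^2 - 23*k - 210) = k^2 + 13*k + 42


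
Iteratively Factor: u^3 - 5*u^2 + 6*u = (u - 2)*(u^2 - 3*u) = u*(u - 2)*(u - 3)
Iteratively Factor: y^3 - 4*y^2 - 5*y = (y + 1)*(y^2 - 5*y) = y*(y + 1)*(y - 5)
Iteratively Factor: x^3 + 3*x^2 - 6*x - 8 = (x + 1)*(x^2 + 2*x - 8) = (x - 2)*(x + 1)*(x + 4)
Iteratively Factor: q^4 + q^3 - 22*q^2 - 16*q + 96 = (q + 4)*(q^3 - 3*q^2 - 10*q + 24) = (q - 2)*(q + 4)*(q^2 - q - 12) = (q - 2)*(q + 3)*(q + 4)*(q - 4)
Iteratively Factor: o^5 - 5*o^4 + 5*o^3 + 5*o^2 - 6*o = (o)*(o^4 - 5*o^3 + 5*o^2 + 5*o - 6) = o*(o - 3)*(o^3 - 2*o^2 - o + 2) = o*(o - 3)*(o - 1)*(o^2 - o - 2) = o*(o - 3)*(o - 1)*(o + 1)*(o - 2)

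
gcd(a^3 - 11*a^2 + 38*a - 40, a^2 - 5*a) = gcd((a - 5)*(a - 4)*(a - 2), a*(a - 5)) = a - 5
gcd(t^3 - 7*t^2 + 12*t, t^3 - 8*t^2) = t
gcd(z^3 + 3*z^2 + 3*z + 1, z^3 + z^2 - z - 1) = z^2 + 2*z + 1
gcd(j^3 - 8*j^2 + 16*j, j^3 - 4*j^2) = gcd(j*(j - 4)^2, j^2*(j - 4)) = j^2 - 4*j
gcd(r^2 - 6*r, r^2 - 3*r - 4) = 1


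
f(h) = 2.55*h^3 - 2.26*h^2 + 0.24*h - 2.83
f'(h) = 7.65*h^2 - 4.52*h + 0.24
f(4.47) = 180.84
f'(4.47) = 132.89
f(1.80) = 5.15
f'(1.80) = 16.89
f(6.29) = 543.85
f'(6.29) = 274.47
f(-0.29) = -3.15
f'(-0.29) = 2.19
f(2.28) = 16.19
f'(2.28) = 29.70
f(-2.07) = -35.63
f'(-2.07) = 42.38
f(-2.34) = -48.44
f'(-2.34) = 52.71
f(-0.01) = -2.83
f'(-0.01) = 0.29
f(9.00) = 1675.22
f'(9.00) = 579.21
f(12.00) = 4081.01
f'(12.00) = 1047.60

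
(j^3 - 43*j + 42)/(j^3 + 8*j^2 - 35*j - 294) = (j - 1)/(j + 7)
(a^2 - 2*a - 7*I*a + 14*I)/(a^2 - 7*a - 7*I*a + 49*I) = (a - 2)/(a - 7)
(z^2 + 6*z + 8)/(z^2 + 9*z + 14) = (z + 4)/(z + 7)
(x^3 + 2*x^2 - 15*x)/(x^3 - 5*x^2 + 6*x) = (x + 5)/(x - 2)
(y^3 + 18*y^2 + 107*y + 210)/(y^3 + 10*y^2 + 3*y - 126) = (y + 5)/(y - 3)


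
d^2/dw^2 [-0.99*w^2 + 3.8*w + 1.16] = -1.98000000000000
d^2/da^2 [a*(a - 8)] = 2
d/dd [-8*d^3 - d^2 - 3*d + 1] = -24*d^2 - 2*d - 3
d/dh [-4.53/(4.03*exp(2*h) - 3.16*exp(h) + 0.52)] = (36.5118*exp(h) - 14.3148)*exp(h)/(4.03*exp(2*h) - 3.16*exp(h) + 0.52)^2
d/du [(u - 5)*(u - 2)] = 2*u - 7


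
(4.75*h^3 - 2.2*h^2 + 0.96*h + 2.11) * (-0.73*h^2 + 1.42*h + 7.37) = -3.4675*h^5 + 8.351*h^4 + 31.1827*h^3 - 16.3911*h^2 + 10.0714*h + 15.5507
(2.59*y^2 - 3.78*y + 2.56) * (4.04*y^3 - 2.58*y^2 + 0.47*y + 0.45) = 10.4636*y^5 - 21.9534*y^4 + 21.3121*y^3 - 7.2159*y^2 - 0.4978*y + 1.152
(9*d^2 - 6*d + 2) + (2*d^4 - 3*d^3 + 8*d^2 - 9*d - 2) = 2*d^4 - 3*d^3 + 17*d^2 - 15*d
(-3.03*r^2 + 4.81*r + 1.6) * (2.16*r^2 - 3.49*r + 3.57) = -6.5448*r^4 + 20.9643*r^3 - 24.148*r^2 + 11.5877*r + 5.712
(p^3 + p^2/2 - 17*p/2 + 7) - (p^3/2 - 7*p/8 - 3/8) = p^3/2 + p^2/2 - 61*p/8 + 59/8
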